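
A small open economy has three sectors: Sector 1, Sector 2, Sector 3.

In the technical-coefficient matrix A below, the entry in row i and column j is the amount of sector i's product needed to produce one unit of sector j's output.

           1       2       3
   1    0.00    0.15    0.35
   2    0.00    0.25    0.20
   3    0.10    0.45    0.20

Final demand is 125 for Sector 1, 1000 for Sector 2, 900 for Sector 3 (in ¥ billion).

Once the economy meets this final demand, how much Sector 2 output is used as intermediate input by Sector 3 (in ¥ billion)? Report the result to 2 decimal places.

I − A =
  [   1.00    -0.15    -0.35]
  [   0.00     0.75    -0.20]
  [  -0.10    -0.45     0.80]
Cofactors of I−A, C_ij = (−1)^(i+j)·(minor ij) (rows/columns in the sector order above):
  C_11 = (0.75)(0.80) − (-0.20)(-0.45) = 0.5100
  C_12 = −[(0.00)(0.80) − (-0.20)(-0.10)] = 0.0200
  C_13 = (0.00)(-0.45) − (0.75)(-0.10) = 0.0750
  C_21 = −[(-0.15)(0.80) − (-0.35)(-0.45)] = 0.2775
  C_22 = (1.00)(0.80) − (-0.35)(-0.10) = 0.7650
  C_23 = −[(1.00)(-0.45) − (-0.15)(-0.10)] = 0.4650
  C_31 = (-0.15)(-0.20) − (-0.35)(0.75) = 0.2925
  C_32 = −[(1.00)(-0.20) − (-0.35)(0.00)] = 0.2000
  C_33 = (1.00)(0.75) − (-0.15)(0.00) = 0.7500
det(I−A) = Σ_j (I−A)_1j·C_1j = (1.00)(0.5100) + (-0.15)(0.0200) + (-0.35)(0.0750) = 0.48075
adj(I−A) = Cᵀ =
  [ 0.5100   0.2775   0.2925]
  [ 0.0200   0.7650   0.2000]
  [ 0.0750   0.4650   0.7500]
(I − A)⁻¹ = adj(I−A) / det(I−A) ≈
  [   1.0608     0.5772     0.6084]
  [   0.0416     1.5913     0.4160]
  [   0.1560     0.9672     1.5601]
First solve x = (I − A)⁻¹ d = adj(I−A)·d / det(I−A); in particular x_3 = (0.0750·125 + 0.4650·1000 + 0.7500·900) / 0.48075 = 1149.375 / 0.48075 ≈ 2390.7956.
Intermediate flow from 2 to 3: z_23 = a_23 · x_3 = 0.20 × 1149.375 / 0.48075 = 229.875 / 0.48075 ≈ 478.16.

z_23 = 478.16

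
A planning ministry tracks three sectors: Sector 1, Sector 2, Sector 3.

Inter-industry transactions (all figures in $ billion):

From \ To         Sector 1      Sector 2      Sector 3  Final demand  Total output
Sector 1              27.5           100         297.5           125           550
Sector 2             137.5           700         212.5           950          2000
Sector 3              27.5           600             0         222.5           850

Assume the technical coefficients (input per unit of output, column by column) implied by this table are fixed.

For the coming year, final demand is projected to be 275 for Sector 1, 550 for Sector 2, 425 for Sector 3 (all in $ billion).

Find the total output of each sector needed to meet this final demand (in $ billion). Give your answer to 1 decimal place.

Technical coefficients a_ij = z_ij / X_j:
  a_11 = 27.5/550 = 0.05, a_21 = 137.5/550 = 0.25, a_31 = 27.5/550 = 0.05
  a_12 = 100/2000 = 0.05, a_22 = 700/2000 = 0.35, a_32 = 600/2000 = 0.30
  a_13 = 297.5/850 = 0.35, a_23 = 212.5/850 = 0.25, a_33 = 0/850 = 0.00
I − A =
  [   0.95    -0.05    -0.35]
  [  -0.25     0.65    -0.25]
  [  -0.05    -0.30     1.00]
Cofactors of I−A, C_ij = (−1)^(i+j)·(minor ij) (rows/columns in the sector order above):
  C_11 = (0.65)(1.00) − (-0.25)(-0.30) = 0.5750
  C_12 = −[(-0.25)(1.00) − (-0.25)(-0.05)] = 0.2625
  C_13 = (-0.25)(-0.30) − (0.65)(-0.05) = 0.1075
  C_21 = −[(-0.05)(1.00) − (-0.35)(-0.30)] = 0.1550
  C_22 = (0.95)(1.00) − (-0.35)(-0.05) = 0.9325
  C_23 = −[(0.95)(-0.30) − (-0.05)(-0.05)] = 0.2875
  C_31 = (-0.05)(-0.25) − (-0.35)(0.65) = 0.2400
  C_32 = −[(0.95)(-0.25) − (-0.35)(-0.25)] = 0.3250
  C_33 = (0.95)(0.65) − (-0.05)(-0.25) = 0.6050
det(I−A) = Σ_j (I−A)_1j·C_1j = (0.95)(0.5750) + (-0.05)(0.2625) + (-0.35)(0.1075) = 0.4955
adj(I−A) = Cᵀ =
  [ 0.5750   0.1550   0.2400]
  [ 0.2625   0.9325   0.3250]
  [ 0.1075   0.2875   0.6050]
(I − A)⁻¹ = adj(I−A) / det(I−A) ≈
  [   1.1604     0.3128     0.4844]
  [   0.5298     1.8819     0.6559]
  [   0.2170     0.5802     1.2210]
x = (I − A)⁻¹ d = adj(I−A)·d / det(I−A), with det(I−A) = 0.4955:
  x_1 = (0.5750·275 + 0.1550·550 + 0.2400·425) / 0.4955 = 345.375 / 0.4955 ≈ 697.0
  x_2 = (0.2625·275 + 0.9325·550 + 0.3250·425) / 0.4955 = 723.1875 / 0.4955 ≈ 1459.5
  x_3 = (0.1075·275 + 0.2875·550 + 0.6050·425) / 0.4955 = 444.8125 / 0.4955 ≈ 897.7

x_1 = 697.0, x_2 = 1459.5, x_3 = 897.7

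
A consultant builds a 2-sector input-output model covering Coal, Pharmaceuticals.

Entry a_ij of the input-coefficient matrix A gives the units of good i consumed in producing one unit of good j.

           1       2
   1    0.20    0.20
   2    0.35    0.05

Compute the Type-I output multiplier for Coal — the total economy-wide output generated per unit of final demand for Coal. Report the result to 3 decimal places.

m_1 = 1.884

I − A =
  [   0.80    -0.20]
  [  -0.35     0.95]
det(I−A) = (0.80)(0.95) − (-0.20)(-0.35) = 0.6900
adj(I−A) = [[0.95, 0.20], [0.35, 0.80]]
(I − A)⁻¹ = adj(I−A) / det(I−A) ≈
  [   1.3768     0.2899]
  [   0.5072     1.1594]
The output multiplier for sector j is the column-j sum of the Leontief inverse (I − A)⁻¹ = adj(I−A) / det(I−A).
Column 1 of adj(I−A): (0.95, 0.35); det(I−A) = 0.6900.
m_1 = (0.95 + 0.35) / 0.6900 = 1.30 / 0.6900 ≈ 1.884.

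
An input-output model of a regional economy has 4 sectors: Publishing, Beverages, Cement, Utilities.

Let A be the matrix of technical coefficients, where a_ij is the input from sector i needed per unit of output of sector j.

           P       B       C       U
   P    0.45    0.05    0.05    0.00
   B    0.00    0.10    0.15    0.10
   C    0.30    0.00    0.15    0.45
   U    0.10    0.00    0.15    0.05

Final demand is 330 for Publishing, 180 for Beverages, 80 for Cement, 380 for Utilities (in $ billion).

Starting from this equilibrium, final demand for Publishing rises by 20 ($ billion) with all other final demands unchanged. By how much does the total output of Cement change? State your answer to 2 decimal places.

I − A =
  [   0.55    -0.05    -0.05     0.00]
  [   0.00     0.90    -0.15    -0.10]
  [  -0.30     0.00     0.85    -0.45]
  [  -0.10     0.00    -0.15     0.95]
Compute the cofactors C_ij = (−1)^(i+j)·(3×3 minor ij) of I−A; the adjugate is their transpose:
adj(I−A) = Cᵀ =
  [ 0.666000   0.037000   0.050625   0.027875]
  [ 0.062500   0.390500   0.087125   0.082375]
  [ 0.297000   0.016500   0.469750   0.224250]
  [ 0.117000   0.006500   0.079500   0.405000]
det(I−A) = Σ_j (I−A)_1j·C_1j = (0.55)(0.666000) + (-0.05)(0.062500) + (-0.05)(0.297000) + (0.00)(0.117000) = 0.348325
(I − A)⁻¹ = adj(I−A) / det(I−A) ≈
  [   1.9120     0.1062     0.1453     0.0800]
  [   0.1794     1.1211     0.2501     0.2365]
  [   0.8527     0.0474     1.3486     0.6438]
  [   0.3359     0.0187     0.2282     1.1627]
Δx = (I − A)⁻¹ Δd with Δd having +20 in the Publishing component and 0 elsewhere.
So Δx_C = L_CP · (+20), where L_CP = adj(I−A)_CP / det(I−A) = 0.297000 / 0.348325.
Δx_C = 0.297000 × (+20) / 0.348325 = 5.94 / 0.348325 ≈ 17.05.

Δx_C = 17.05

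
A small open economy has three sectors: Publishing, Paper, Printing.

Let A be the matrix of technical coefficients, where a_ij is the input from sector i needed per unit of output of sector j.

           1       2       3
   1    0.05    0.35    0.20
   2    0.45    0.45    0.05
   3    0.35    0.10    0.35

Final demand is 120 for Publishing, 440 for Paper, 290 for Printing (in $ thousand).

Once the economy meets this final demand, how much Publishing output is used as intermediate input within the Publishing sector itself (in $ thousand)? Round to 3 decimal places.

I − A =
  [   0.95    -0.35    -0.20]
  [  -0.45     0.55    -0.05]
  [  -0.35    -0.10     0.65]
Cofactors of I−A, C_ij = (−1)^(i+j)·(minor ij) (rows/columns in the sector order above):
  C_11 = (0.55)(0.65) − (-0.05)(-0.10) = 0.3525
  C_12 = −[(-0.45)(0.65) − (-0.05)(-0.35)] = 0.3100
  C_13 = (-0.45)(-0.10) − (0.55)(-0.35) = 0.2375
  C_21 = −[(-0.35)(0.65) − (-0.20)(-0.10)] = 0.2475
  C_22 = (0.95)(0.65) − (-0.20)(-0.35) = 0.5475
  C_23 = −[(0.95)(-0.10) − (-0.35)(-0.35)] = 0.2175
  C_31 = (-0.35)(-0.05) − (-0.20)(0.55) = 0.1275
  C_32 = −[(0.95)(-0.05) − (-0.20)(-0.45)] = 0.1375
  C_33 = (0.95)(0.55) − (-0.35)(-0.45) = 0.3650
det(I−A) = Σ_j (I−A)_1j·C_1j = (0.95)(0.3525) + (-0.35)(0.3100) + (-0.20)(0.2375) = 0.178875
adj(I−A) = Cᵀ =
  [ 0.3525   0.2475   0.1275]
  [ 0.3100   0.5475   0.1375]
  [ 0.2375   0.2175   0.3650]
(I − A)⁻¹ = adj(I−A) / det(I−A) ≈
  [   1.9706     1.3836     0.7128]
  [   1.7331     3.0608     0.7687]
  [   1.3277     1.2159     2.0405]
First solve x = (I − A)⁻¹ d = adj(I−A)·d / det(I−A); in particular x_1 = (0.3525·120 + 0.2475·440 + 0.1275·290) / 0.178875 = 188.175 / 0.178875 ≈ 1051.99161.
Intermediate flow from 1 to 1: z_11 = a_11 · x_1 = 0.05 × 188.175 / 0.178875 = 9.40875 / 0.178875 ≈ 52.600.

z_11 = 52.600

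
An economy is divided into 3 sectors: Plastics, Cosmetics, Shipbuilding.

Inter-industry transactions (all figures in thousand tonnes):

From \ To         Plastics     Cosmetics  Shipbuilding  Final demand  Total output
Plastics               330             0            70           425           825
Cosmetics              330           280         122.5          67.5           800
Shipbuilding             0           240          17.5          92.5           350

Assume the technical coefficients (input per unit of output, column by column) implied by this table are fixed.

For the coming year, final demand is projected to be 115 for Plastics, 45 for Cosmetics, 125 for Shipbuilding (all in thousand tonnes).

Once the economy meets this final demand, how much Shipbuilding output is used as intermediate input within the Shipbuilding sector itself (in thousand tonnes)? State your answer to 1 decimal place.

Technical coefficients a_ij = z_ij / X_j:
  a_PP = 330/825 = 0.40, a_CP = 330/825 = 0.40, a_SP = 0/825 = 0.00
  a_PC = 0/800 = 0.00, a_CC = 280/800 = 0.35, a_SC = 240/800 = 0.30
  a_PS = 70/350 = 0.20, a_CS = 122.5/350 = 0.35, a_SS = 17.5/350 = 0.05
I − A =
  [   0.60     0.00    -0.20]
  [  -0.40     0.65    -0.35]
  [   0.00    -0.30     0.95]
Cofactors of I−A, C_ij = (−1)^(i+j)·(minor ij) (rows/columns in the sector order above):
  C_11 = (0.65)(0.95) − (-0.35)(-0.30) = 0.5125
  C_12 = −[(-0.40)(0.95) − (-0.35)(0.00)] = 0.3800
  C_13 = (-0.40)(-0.30) − (0.65)(0.00) = 0.1200
  C_21 = −[(0.00)(0.95) − (-0.20)(-0.30)] = 0.0600
  C_22 = (0.60)(0.95) − (-0.20)(0.00) = 0.5700
  C_23 = −[(0.60)(-0.30) − (0.00)(0.00)] = 0.1800
  C_31 = (0.00)(-0.35) − (-0.20)(0.65) = 0.1300
  C_32 = −[(0.60)(-0.35) − (-0.20)(-0.40)] = 0.2900
  C_33 = (0.60)(0.65) − (0.00)(-0.40) = 0.3900
det(I−A) = Σ_j (I−A)_1j·C_1j = (0.60)(0.5125) + (0.00)(0.3800) + (-0.20)(0.1200) = 0.2835
adj(I−A) = Cᵀ =
  [ 0.5125   0.0600   0.1300]
  [ 0.3800   0.5700   0.2900]
  [ 0.1200   0.1800   0.3900]
(I − A)⁻¹ = adj(I−A) / det(I−A) ≈
  [   1.8078     0.2116     0.4586]
  [   1.3404     2.0106     1.0229]
  [   0.4233     0.6349     1.3757]
First solve x = (I − A)⁻¹ d = adj(I−A)·d / det(I−A); in particular x_S = (0.1200·115 + 0.1800·45 + 0.3900·125) / 0.2835 = 70.65 / 0.2835 ≈ 249.206.
Intermediate flow from S to S: z_SS = a_SS · x_S = 0.05 × 70.65 / 0.2835 = 3.5325 / 0.2835 ≈ 12.5.

z_SS = 12.5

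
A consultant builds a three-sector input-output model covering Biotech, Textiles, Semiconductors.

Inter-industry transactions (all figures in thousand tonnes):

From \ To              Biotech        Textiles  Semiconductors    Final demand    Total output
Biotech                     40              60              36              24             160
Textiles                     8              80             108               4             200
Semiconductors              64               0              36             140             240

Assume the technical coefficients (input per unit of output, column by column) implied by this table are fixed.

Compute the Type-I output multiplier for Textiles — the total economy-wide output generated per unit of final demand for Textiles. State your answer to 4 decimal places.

Technical coefficients a_ij = z_ij / X_j:
  a_11 = 40/160 = 0.25, a_21 = 8/160 = 0.05, a_31 = 64/160 = 0.40
  a_12 = 60/200 = 0.30, a_22 = 80/200 = 0.40, a_32 = 0/200 = 0.00
  a_13 = 36/240 = 0.15, a_23 = 108/240 = 0.45, a_33 = 36/240 = 0.15
I − A =
  [   0.75    -0.30    -0.15]
  [  -0.05     0.60    -0.45]
  [  -0.40     0.00     0.85]
Cofactors of I−A, C_ij = (−1)^(i+j)·(minor ij) (rows/columns in the sector order above):
  C_11 = (0.60)(0.85) − (-0.45)(0.00) = 0.5100
  C_12 = −[(-0.05)(0.85) − (-0.45)(-0.40)] = 0.2225
  C_13 = (-0.05)(0.00) − (0.60)(-0.40) = 0.2400
  C_21 = −[(-0.30)(0.85) − (-0.15)(0.00)] = 0.2550
  C_22 = (0.75)(0.85) − (-0.15)(-0.40) = 0.5775
  C_23 = −[(0.75)(0.00) − (-0.30)(-0.40)] = 0.1200
  C_31 = (-0.30)(-0.45) − (-0.15)(0.60) = 0.2250
  C_32 = −[(0.75)(-0.45) − (-0.15)(-0.05)] = 0.3450
  C_33 = (0.75)(0.60) − (-0.30)(-0.05) = 0.4350
det(I−A) = Σ_j (I−A)_1j·C_1j = (0.75)(0.5100) + (-0.30)(0.2225) + (-0.15)(0.2400) = 0.27975
adj(I−A) = Cᵀ =
  [ 0.5100   0.2550   0.2250]
  [ 0.2225   0.5775   0.3450]
  [ 0.2400   0.1200   0.4350]
(I − A)⁻¹ = adj(I−A) / det(I−A) ≈
  [   1.82306     0.91153     0.80429]
  [   0.79535     2.06434     1.23324]
  [   0.85791     0.42895     1.55496]
The output multiplier for sector j is the column-j sum of the Leontief inverse (I − A)⁻¹ = adj(I−A) / det(I−A).
Column 2 of adj(I−A): (0.2550, 0.5775, 0.1200); det(I−A) = 0.27975.
m_2 = (0.2550 + 0.5775 + 0.1200) / 0.27975 = 0.9525 / 0.27975 ≈ 3.4048.

m_2 = 3.4048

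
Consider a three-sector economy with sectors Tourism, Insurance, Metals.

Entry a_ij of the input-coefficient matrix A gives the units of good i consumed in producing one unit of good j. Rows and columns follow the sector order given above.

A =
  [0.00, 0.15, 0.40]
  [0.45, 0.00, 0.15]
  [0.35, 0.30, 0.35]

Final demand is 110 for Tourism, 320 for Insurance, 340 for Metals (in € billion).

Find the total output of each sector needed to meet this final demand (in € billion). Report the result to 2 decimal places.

I − A =
  [   1.00    -0.15    -0.40]
  [  -0.45     1.00    -0.15]
  [  -0.35    -0.30     0.65]
Cofactors of I−A, C_ij = (−1)^(i+j)·(minor ij) (rows/columns in the sector order above):
  C_11 = (1.00)(0.65) − (-0.15)(-0.30) = 0.6050
  C_12 = −[(-0.45)(0.65) − (-0.15)(-0.35)] = 0.3450
  C_13 = (-0.45)(-0.30) − (1.00)(-0.35) = 0.4850
  C_21 = −[(-0.15)(0.65) − (-0.40)(-0.30)] = 0.2175
  C_22 = (1.00)(0.65) − (-0.40)(-0.35) = 0.5100
  C_23 = −[(1.00)(-0.30) − (-0.15)(-0.35)] = 0.3525
  C_31 = (-0.15)(-0.15) − (-0.40)(1.00) = 0.4225
  C_32 = −[(1.00)(-0.15) − (-0.40)(-0.45)] = 0.3300
  C_33 = (1.00)(1.00) − (-0.15)(-0.45) = 0.9325
det(I−A) = Σ_j (I−A)_1j·C_1j = (1.00)(0.6050) + (-0.15)(0.3450) + (-0.40)(0.4850) = 0.35925
adj(I−A) = Cᵀ =
  [ 0.6050   0.2175   0.4225]
  [ 0.3450   0.5100   0.3300]
  [ 0.4850   0.3525   0.9325]
(I − A)⁻¹ = adj(I−A) / det(I−A) ≈
  [   1.6841     0.6054     1.1761]
  [   0.9603     1.4196     0.9186]
  [   1.3500     0.9812     2.5957]
x = (I − A)⁻¹ d = adj(I−A)·d / det(I−A), with det(I−A) = 0.35925:
  x_T = (0.6050·110 + 0.2175·320 + 0.4225·340) / 0.35925 = 279.80 / 0.35925 ≈ 778.84
  x_I = (0.3450·110 + 0.5100·320 + 0.3300·340) / 0.35925 = 313.35 / 0.35925 ≈ 872.23
  x_M = (0.4850·110 + 0.3525·320 + 0.9325·340) / 0.35925 = 483.20 / 0.35925 ≈ 1345.02

x_T = 778.84, x_I = 872.23, x_M = 1345.02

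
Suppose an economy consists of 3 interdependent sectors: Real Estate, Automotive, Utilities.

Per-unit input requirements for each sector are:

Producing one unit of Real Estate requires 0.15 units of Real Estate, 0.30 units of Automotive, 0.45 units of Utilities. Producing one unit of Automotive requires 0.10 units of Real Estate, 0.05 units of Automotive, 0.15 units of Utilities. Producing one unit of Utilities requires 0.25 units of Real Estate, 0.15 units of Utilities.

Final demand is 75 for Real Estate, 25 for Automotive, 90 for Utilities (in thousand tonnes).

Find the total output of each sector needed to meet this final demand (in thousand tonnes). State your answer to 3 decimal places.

I − A =
  [   0.85    -0.10    -0.25]
  [  -0.30     0.95     0.00]
  [  -0.45    -0.15     0.85]
Cofactors of I−A, C_ij = (−1)^(i+j)·(minor ij) (rows/columns in the sector order above):
  C_11 = (0.95)(0.85) − (0.00)(-0.15) = 0.8075
  C_12 = −[(-0.30)(0.85) − (0.00)(-0.45)] = 0.2550
  C_13 = (-0.30)(-0.15) − (0.95)(-0.45) = 0.4725
  C_21 = −[(-0.10)(0.85) − (-0.25)(-0.15)] = 0.1225
  C_22 = (0.85)(0.85) − (-0.25)(-0.45) = 0.6100
  C_23 = −[(0.85)(-0.15) − (-0.10)(-0.45)] = 0.1725
  C_31 = (-0.10)(0.00) − (-0.25)(0.95) = 0.2375
  C_32 = −[(0.85)(0.00) − (-0.25)(-0.30)] = 0.0750
  C_33 = (0.85)(0.95) − (-0.10)(-0.30) = 0.7775
det(I−A) = Σ_j (I−A)_1j·C_1j = (0.85)(0.8075) + (-0.10)(0.2550) + (-0.25)(0.4725) = 0.54275
adj(I−A) = Cᵀ =
  [ 0.8075   0.1225   0.2375]
  [ 0.2550   0.6100   0.0750]
  [ 0.4725   0.1725   0.7775]
(I − A)⁻¹ = adj(I−A) / det(I−A) ≈
  [   1.4878     0.2257     0.4376]
  [   0.4698     1.1239     0.1382]
  [   0.8706     0.3178     1.4325]
x = (I − A)⁻¹ d = adj(I−A)·d / det(I−A), with det(I−A) = 0.54275:
  x_1 = (0.8075·75 + 0.1225·25 + 0.2375·90) / 0.54275 = 85.00 / 0.54275 ≈ 156.610
  x_2 = (0.2550·75 + 0.6100·25 + 0.0750·90) / 0.54275 = 41.125 / 0.54275 ≈ 75.772
  x_3 = (0.4725·75 + 0.1725·25 + 0.7775·90) / 0.54275 = 109.725 / 0.54275 ≈ 202.165

x_1 = 156.610, x_2 = 75.772, x_3 = 202.165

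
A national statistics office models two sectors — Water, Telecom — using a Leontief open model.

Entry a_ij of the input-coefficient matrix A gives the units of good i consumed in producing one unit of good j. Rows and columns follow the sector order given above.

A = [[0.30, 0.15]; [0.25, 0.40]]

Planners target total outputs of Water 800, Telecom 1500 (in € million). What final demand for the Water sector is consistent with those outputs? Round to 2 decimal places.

d_W = 335.00

I − A =
  [   0.70    -0.15]
  [  -0.25     0.60]
d = (I − A) x:
  d_W = (+0.70)·800 + (-0.15)·1500 = 335.00
  d_T = (-0.25)·800 + (+0.60)·1500 = 700.00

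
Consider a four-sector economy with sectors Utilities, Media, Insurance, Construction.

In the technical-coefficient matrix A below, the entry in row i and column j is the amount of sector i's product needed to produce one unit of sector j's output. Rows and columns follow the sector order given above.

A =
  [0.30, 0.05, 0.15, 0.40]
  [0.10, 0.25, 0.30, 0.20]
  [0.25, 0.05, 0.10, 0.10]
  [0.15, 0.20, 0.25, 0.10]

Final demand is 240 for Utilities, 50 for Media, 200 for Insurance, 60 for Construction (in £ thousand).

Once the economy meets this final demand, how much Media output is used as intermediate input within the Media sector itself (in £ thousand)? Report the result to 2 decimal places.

z_22 = 120.16

I − A =
  [   0.70    -0.05    -0.15    -0.40]
  [  -0.10     0.75    -0.30    -0.20]
  [  -0.25    -0.05     0.90    -0.10]
  [  -0.15    -0.20    -0.25     0.90]
Compute the cofactors C_ij = (−1)^(i+j)·(3×3 minor ij) of I−A; the adjugate is their transpose:
adj(I−A) = Cᵀ =
  [ 0.530750   0.126000   0.210250   0.287250]
  [ 0.190000   0.434500   0.234000   0.207000]
  [ 0.178000   0.074500   0.385500   0.138500]
  [ 0.180125   0.138250   0.194125   0.424875]
det(I−A) = Σ_j (I−A)_1j·C_1j = (0.70)(0.530750) + (-0.05)(0.190000) + (-0.15)(0.178000) + (-0.40)(0.180125) = 0.263275
(I − A)⁻¹ = adj(I−A) / det(I−A) ≈
  [   2.0160     0.4786     0.7986     1.0911]
  [   0.7217     1.6504     0.8888     0.7863]
  [   0.6761     0.2830     1.4642     0.5261]
  [   0.6842     0.5251     0.7373     1.6138]
First solve x = (I − A)⁻¹ d = adj(I−A)·d / det(I−A); in particular x_2 = (0.190000·240 + 0.434500·50 + 0.234000·200 + 0.207000·60) / 0.263275 = 126.545 / 0.263275 ≈ 480.6571.
Intermediate flow from 2 to 2: z_22 = a_22 · x_2 = 0.25 × 126.545 / 0.263275 = 31.63625 / 0.263275 ≈ 120.16.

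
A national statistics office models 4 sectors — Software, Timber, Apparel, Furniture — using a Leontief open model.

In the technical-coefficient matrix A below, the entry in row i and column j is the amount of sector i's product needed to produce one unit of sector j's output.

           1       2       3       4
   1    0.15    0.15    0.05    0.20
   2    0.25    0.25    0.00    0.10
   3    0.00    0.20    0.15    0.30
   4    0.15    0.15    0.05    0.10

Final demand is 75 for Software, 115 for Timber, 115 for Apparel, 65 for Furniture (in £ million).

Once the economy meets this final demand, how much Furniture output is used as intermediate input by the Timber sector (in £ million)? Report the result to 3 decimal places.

I − A =
  [   0.85    -0.15    -0.05    -0.20]
  [  -0.25     0.75     0.00    -0.10]
  [   0.00    -0.20     0.85    -0.30]
  [  -0.15    -0.15    -0.05     0.90]
Compute the cofactors C_ij = (−1)^(i+j)·(3×3 minor ij) of I−A; the adjugate is their transpose:
adj(I−A) = Cᵀ =
  [ 0.54875   0.15125   0.04125   0.15250]
  [ 0.20025   0.60975   0.01875   0.11850]
  [ 0.09300   0.19200   0.49500   0.20700]
  [ 0.13000   0.13750   0.03750   0.50750]
det(I−A) = Σ_j (I−A)_1j·C_1j = (0.85)(0.54875) + (-0.15)(0.20025) + (-0.05)(0.09300) + (-0.20)(0.13000) = 0.40575
(I − A)⁻¹ = adj(I−A) / det(I−A) ≈
  [   1.3524     0.3728     0.1017     0.3758]
  [   0.4935     1.5028     0.0462     0.2921]
  [   0.2292     0.4732     1.2200     0.5102]
  [   0.3204     0.3389     0.0924     1.2508]
First solve x = (I − A)⁻¹ d = adj(I−A)·d / det(I−A); in particular x_2 = (0.20025·75 + 0.60975·115 + 0.01875·115 + 0.11850·65) / 0.40575 = 94.99875 / 0.40575 ≈ 234.13124.
Intermediate flow from 4 to 2: z_42 = a_42 · x_2 = 0.15 × 94.99875 / 0.40575 = 14.2498125 / 0.40575 ≈ 35.120.

z_42 = 35.120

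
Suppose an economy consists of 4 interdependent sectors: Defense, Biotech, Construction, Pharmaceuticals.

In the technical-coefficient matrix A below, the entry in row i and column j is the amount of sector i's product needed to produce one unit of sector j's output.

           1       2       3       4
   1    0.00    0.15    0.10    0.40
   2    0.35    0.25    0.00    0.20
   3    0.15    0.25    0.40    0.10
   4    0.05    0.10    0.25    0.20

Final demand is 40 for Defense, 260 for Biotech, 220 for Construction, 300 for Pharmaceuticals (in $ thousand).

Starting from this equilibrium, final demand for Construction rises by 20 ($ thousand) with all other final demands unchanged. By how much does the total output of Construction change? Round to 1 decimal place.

I − A =
  [   1.00    -0.15    -0.10    -0.40]
  [  -0.35     0.75     0.00    -0.20]
  [  -0.15    -0.25     0.60    -0.10]
  [  -0.05    -0.10    -0.25     0.80]
Compute the cofactors C_ij = (−1)^(i+j)·(3×3 minor ij) of I−A; the adjugate is their transpose:
adj(I−A) = Cᵀ =
  [ 0.316750   0.138250   0.140500   0.210500]
  [ 0.172750   0.415500   0.114000   0.204500]
  [ 0.166750   0.229750   0.507500   0.204250]
  [ 0.093500   0.132375   0.181625   0.398500]
det(I−A) = Σ_j (I−A)_1j·C_1j = (1.00)(0.316750) + (-0.15)(0.172750) + (-0.10)(0.166750) + (-0.40)(0.093500) = 0.2367625
(I − A)⁻¹ = adj(I−A) / det(I−A) ≈
  [   1.3378     0.5839     0.5934     0.8891]
  [   0.7296     1.7549     0.4815     0.8637]
  [   0.7043     0.9704     2.1435     0.8627]
  [   0.3949     0.5591     0.7671     1.6831]
Δx = (I − A)⁻¹ Δd with Δd having +20 in the Construction component and 0 elsewhere.
So Δx_3 = L_33 · (+20), where L_33 = adj(I−A)_33 / det(I−A) = 0.507500 / 0.2367625.
Δx_3 = 0.507500 × (+20) / 0.2367625 = 10.15 / 0.2367625 ≈ 42.9.

Δx_3 = 42.9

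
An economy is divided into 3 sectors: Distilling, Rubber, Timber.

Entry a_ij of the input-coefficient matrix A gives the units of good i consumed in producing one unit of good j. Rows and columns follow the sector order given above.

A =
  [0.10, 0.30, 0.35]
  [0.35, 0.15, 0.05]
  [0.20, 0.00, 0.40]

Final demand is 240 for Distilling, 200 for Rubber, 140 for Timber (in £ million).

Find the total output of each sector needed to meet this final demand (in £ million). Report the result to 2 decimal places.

x_D = 606.15, x_R = 510.49, x_T = 435.38

I − A =
  [   0.90    -0.30    -0.35]
  [  -0.35     0.85    -0.05]
  [  -0.20     0.00     0.60]
Cofactors of I−A, C_ij = (−1)^(i+j)·(minor ij) (rows/columns in the sector order above):
  C_11 = (0.85)(0.60) − (-0.05)(0.00) = 0.5100
  C_12 = −[(-0.35)(0.60) − (-0.05)(-0.20)] = 0.2200
  C_13 = (-0.35)(0.00) − (0.85)(-0.20) = 0.1700
  C_21 = −[(-0.30)(0.60) − (-0.35)(0.00)] = 0.1800
  C_22 = (0.90)(0.60) − (-0.35)(-0.20) = 0.4700
  C_23 = −[(0.90)(0.00) − (-0.30)(-0.20)] = 0.0600
  C_31 = (-0.30)(-0.05) − (-0.35)(0.85) = 0.3125
  C_32 = −[(0.90)(-0.05) − (-0.35)(-0.35)] = 0.1675
  C_33 = (0.90)(0.85) − (-0.30)(-0.35) = 0.6600
det(I−A) = Σ_j (I−A)_1j·C_1j = (0.90)(0.5100) + (-0.30)(0.2200) + (-0.35)(0.1700) = 0.3335
adj(I−A) = Cᵀ =
  [ 0.5100   0.1800   0.3125]
  [ 0.2200   0.4700   0.1675]
  [ 0.1700   0.0600   0.6600]
(I − A)⁻¹ = adj(I−A) / det(I−A) ≈
  [   1.5292     0.5397     0.9370]
  [   0.6597     1.4093     0.5022]
  [   0.5097     0.1799     1.9790]
x = (I − A)⁻¹ d = adj(I−A)·d / det(I−A), with det(I−A) = 0.3335:
  x_D = (0.5100·240 + 0.1800·200 + 0.3125·140) / 0.3335 = 202.15 / 0.3335 ≈ 606.15
  x_R = (0.2200·240 + 0.4700·200 + 0.1675·140) / 0.3335 = 170.25 / 0.3335 ≈ 510.49
  x_T = (0.1700·240 + 0.0600·200 + 0.6600·140) / 0.3335 = 145.20 / 0.3335 ≈ 435.38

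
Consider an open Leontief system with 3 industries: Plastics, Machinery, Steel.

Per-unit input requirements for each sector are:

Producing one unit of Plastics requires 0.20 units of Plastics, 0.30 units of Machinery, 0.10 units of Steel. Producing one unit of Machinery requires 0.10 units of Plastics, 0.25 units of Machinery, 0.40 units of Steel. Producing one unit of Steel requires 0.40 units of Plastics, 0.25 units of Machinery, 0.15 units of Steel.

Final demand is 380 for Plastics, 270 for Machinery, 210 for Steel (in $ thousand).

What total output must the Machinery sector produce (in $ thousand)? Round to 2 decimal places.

I − A =
  [   0.80    -0.10    -0.40]
  [  -0.30     0.75    -0.25]
  [  -0.10    -0.40     0.85]
Cofactors of I−A, C_ij = (−1)^(i+j)·(minor ij) (rows/columns in the sector order above):
  C_11 = (0.75)(0.85) − (-0.25)(-0.40) = 0.5375
  C_12 = −[(-0.30)(0.85) − (-0.25)(-0.10)] = 0.2800
  C_13 = (-0.30)(-0.40) − (0.75)(-0.10) = 0.1950
  C_21 = −[(-0.10)(0.85) − (-0.40)(-0.40)] = 0.2450
  C_22 = (0.80)(0.85) − (-0.40)(-0.10) = 0.6400
  C_23 = −[(0.80)(-0.40) − (-0.10)(-0.10)] = 0.3300
  C_31 = (-0.10)(-0.25) − (-0.40)(0.75) = 0.3250
  C_32 = −[(0.80)(-0.25) − (-0.40)(-0.30)] = 0.3200
  C_33 = (0.80)(0.75) − (-0.10)(-0.30) = 0.5700
det(I−A) = Σ_j (I−A)_1j·C_1j = (0.80)(0.5375) + (-0.10)(0.2800) + (-0.40)(0.1950) = 0.3240
adj(I−A) = Cᵀ =
  [ 0.5375   0.2450   0.3250]
  [ 0.2800   0.6400   0.3200]
  [ 0.1950   0.3300   0.5700]
(I − A)⁻¹ = adj(I−A) / det(I−A) ≈
  [   1.6590     0.7562     1.0031]
  [   0.8642     1.9753     0.9877]
  [   0.6019     1.0185     1.7593]
x = (I − A)⁻¹ d = adj(I−A)·d / det(I−A), with det(I−A) = 0.3240:
  x_P = (0.5375·380 + 0.2450·270 + 0.3250·210) / 0.3240 = 338.65 / 0.3240 ≈ 1045.22
  x_M = (0.2800·380 + 0.6400·270 + 0.3200·210) / 0.3240 = 346.40 / 0.3240 ≈ 1069.14
  x_S = (0.1950·380 + 0.3300·270 + 0.5700·210) / 0.3240 = 282.90 / 0.3240 ≈ 873.15

x_M = 1069.14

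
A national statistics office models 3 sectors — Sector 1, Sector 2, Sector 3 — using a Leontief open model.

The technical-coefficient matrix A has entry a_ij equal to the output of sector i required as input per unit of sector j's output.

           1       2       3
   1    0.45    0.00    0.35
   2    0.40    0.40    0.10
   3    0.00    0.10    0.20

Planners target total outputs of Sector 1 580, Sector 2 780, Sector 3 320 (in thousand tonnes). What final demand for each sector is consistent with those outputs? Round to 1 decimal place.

d_1 = 207.0, d_2 = 204.0, d_3 = 178.0

I − A =
  [   0.55     0.00    -0.35]
  [  -0.40     0.60    -0.10]
  [   0.00    -0.10     0.80]
d = (I − A) x:
  d_1 = (+0.55)·580 + (+0.00)·780 + (-0.35)·320 = 207.0
  d_2 = (-0.40)·580 + (+0.60)·780 + (-0.10)·320 = 204.0
  d_3 = (+0.00)·580 + (-0.10)·780 + (+0.80)·320 = 178.0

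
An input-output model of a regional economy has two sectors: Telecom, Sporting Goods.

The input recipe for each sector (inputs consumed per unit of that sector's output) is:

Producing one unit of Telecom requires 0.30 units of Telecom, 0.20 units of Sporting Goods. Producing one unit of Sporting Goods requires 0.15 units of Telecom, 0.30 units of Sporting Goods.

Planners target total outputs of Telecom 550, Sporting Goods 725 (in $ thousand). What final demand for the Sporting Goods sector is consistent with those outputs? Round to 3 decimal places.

I − A =
  [   0.70    -0.15]
  [  -0.20     0.70]
d = (I − A) x:
  d_1 = (+0.70)·550 + (-0.15)·725 = 276.250
  d_2 = (-0.20)·550 + (+0.70)·725 = 397.500

d_2 = 397.500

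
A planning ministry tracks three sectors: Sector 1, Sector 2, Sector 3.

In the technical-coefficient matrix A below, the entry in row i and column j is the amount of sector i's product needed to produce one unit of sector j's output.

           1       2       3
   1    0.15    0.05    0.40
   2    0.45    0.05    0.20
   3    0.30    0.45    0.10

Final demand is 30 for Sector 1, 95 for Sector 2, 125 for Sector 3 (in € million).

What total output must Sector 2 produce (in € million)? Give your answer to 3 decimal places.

I − A =
  [   0.85    -0.05    -0.40]
  [  -0.45     0.95    -0.20]
  [  -0.30    -0.45     0.90]
Cofactors of I−A, C_ij = (−1)^(i+j)·(minor ij) (rows/columns in the sector order above):
  C_11 = (0.95)(0.90) − (-0.20)(-0.45) = 0.7650
  C_12 = −[(-0.45)(0.90) − (-0.20)(-0.30)] = 0.4650
  C_13 = (-0.45)(-0.45) − (0.95)(-0.30) = 0.4875
  C_21 = −[(-0.05)(0.90) − (-0.40)(-0.45)] = 0.2250
  C_22 = (0.85)(0.90) − (-0.40)(-0.30) = 0.6450
  C_23 = −[(0.85)(-0.45) − (-0.05)(-0.30)] = 0.3975
  C_31 = (-0.05)(-0.20) − (-0.40)(0.95) = 0.3900
  C_32 = −[(0.85)(-0.20) − (-0.40)(-0.45)] = 0.3500
  C_33 = (0.85)(0.95) − (-0.05)(-0.45) = 0.7850
det(I−A) = Σ_j (I−A)_1j·C_1j = (0.85)(0.7650) + (-0.05)(0.4650) + (-0.40)(0.4875) = 0.4320
adj(I−A) = Cᵀ =
  [ 0.7650   0.2250   0.3900]
  [ 0.4650   0.6450   0.3500]
  [ 0.4875   0.3975   0.7850]
(I − A)⁻¹ = adj(I−A) / det(I−A) ≈
  [   1.7708     0.5208     0.9028]
  [   1.0764     1.4931     0.8102]
  [   1.1285     0.9201     1.8171]
x = (I − A)⁻¹ d = adj(I−A)·d / det(I−A), with det(I−A) = 0.4320:
  x_1 = (0.7650·30 + 0.2250·95 + 0.3900·125) / 0.4320 = 93.075 / 0.4320 ≈ 215.451
  x_2 = (0.4650·30 + 0.6450·95 + 0.3500·125) / 0.4320 = 118.975 / 0.4320 ≈ 275.405
  x_3 = (0.4875·30 + 0.3975·95 + 0.7850·125) / 0.4320 = 150.5125 / 0.4320 ≈ 348.409

x_2 = 275.405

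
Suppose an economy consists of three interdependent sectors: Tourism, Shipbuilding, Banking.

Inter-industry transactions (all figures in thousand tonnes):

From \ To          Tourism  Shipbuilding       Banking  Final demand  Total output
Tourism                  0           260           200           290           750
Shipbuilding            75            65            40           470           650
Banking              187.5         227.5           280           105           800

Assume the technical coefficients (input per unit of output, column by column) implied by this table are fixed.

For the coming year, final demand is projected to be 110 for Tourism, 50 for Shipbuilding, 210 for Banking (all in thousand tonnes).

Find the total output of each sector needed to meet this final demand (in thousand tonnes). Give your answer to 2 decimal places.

Technical coefficients a_ij = z_ij / X_j:
  a_11 = 0/750 = 0.00, a_21 = 75/750 = 0.10, a_31 = 187.5/750 = 0.25
  a_12 = 260/650 = 0.40, a_22 = 65/650 = 0.10, a_32 = 227.5/650 = 0.35
  a_13 = 200/800 = 0.25, a_23 = 40/800 = 0.05, a_33 = 280/800 = 0.35
I − A =
  [   1.00    -0.40    -0.25]
  [  -0.10     0.90    -0.05]
  [  -0.25    -0.35     0.65]
Cofactors of I−A, C_ij = (−1)^(i+j)·(minor ij) (rows/columns in the sector order above):
  C_11 = (0.90)(0.65) − (-0.05)(-0.35) = 0.5675
  C_12 = −[(-0.10)(0.65) − (-0.05)(-0.25)] = 0.0775
  C_13 = (-0.10)(-0.35) − (0.90)(-0.25) = 0.2600
  C_21 = −[(-0.40)(0.65) − (-0.25)(-0.35)] = 0.3475
  C_22 = (1.00)(0.65) − (-0.25)(-0.25) = 0.5875
  C_23 = −[(1.00)(-0.35) − (-0.40)(-0.25)] = 0.4500
  C_31 = (-0.40)(-0.05) − (-0.25)(0.90) = 0.2450
  C_32 = −[(1.00)(-0.05) − (-0.25)(-0.10)] = 0.0750
  C_33 = (1.00)(0.90) − (-0.40)(-0.10) = 0.8600
det(I−A) = Σ_j (I−A)_1j·C_1j = (1.00)(0.5675) + (-0.40)(0.0775) + (-0.25)(0.2600) = 0.4715
adj(I−A) = Cᵀ =
  [ 0.5675   0.3475   0.2450]
  [ 0.0775   0.5875   0.0750]
  [ 0.2600   0.4500   0.8600]
(I − A)⁻¹ = adj(I−A) / det(I−A) ≈
  [   1.2036     0.7370     0.5196]
  [   0.1644     1.2460     0.1591]
  [   0.5514     0.9544     1.8240]
x = (I − A)⁻¹ d = adj(I−A)·d / det(I−A), with det(I−A) = 0.4715:
  x_1 = (0.5675·110 + 0.3475·50 + 0.2450·210) / 0.4715 = 131.25 / 0.4715 ≈ 278.37
  x_2 = (0.0775·110 + 0.5875·50 + 0.0750·210) / 0.4715 = 53.65 / 0.4715 ≈ 113.79
  x_3 = (0.2600·110 + 0.4500·50 + 0.8600·210) / 0.4715 = 231.70 / 0.4715 ≈ 491.41

x_1 = 278.37, x_2 = 113.79, x_3 = 491.41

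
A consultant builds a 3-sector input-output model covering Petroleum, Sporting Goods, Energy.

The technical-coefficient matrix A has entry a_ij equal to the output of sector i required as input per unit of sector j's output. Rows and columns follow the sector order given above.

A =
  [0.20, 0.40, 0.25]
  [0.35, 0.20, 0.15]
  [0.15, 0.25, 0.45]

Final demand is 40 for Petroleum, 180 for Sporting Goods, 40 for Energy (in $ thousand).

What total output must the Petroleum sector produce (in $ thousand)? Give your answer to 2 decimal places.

x_1 = 420.10

I − A =
  [   0.80    -0.40    -0.25]
  [  -0.35     0.80    -0.15]
  [  -0.15    -0.25     0.55]
Cofactors of I−A, C_ij = (−1)^(i+j)·(minor ij) (rows/columns in the sector order above):
  C_11 = (0.80)(0.55) − (-0.15)(-0.25) = 0.4025
  C_12 = −[(-0.35)(0.55) − (-0.15)(-0.15)] = 0.2150
  C_13 = (-0.35)(-0.25) − (0.80)(-0.15) = 0.2075
  C_21 = −[(-0.40)(0.55) − (-0.25)(-0.25)] = 0.2825
  C_22 = (0.80)(0.55) − (-0.25)(-0.15) = 0.4025
  C_23 = −[(0.80)(-0.25) − (-0.40)(-0.15)] = 0.2600
  C_31 = (-0.40)(-0.15) − (-0.25)(0.80) = 0.2600
  C_32 = −[(0.80)(-0.15) − (-0.25)(-0.35)] = 0.2075
  C_33 = (0.80)(0.80) − (-0.40)(-0.35) = 0.5000
det(I−A) = Σ_j (I−A)_1j·C_1j = (0.80)(0.4025) + (-0.40)(0.2150) + (-0.25)(0.2075) = 0.184125
adj(I−A) = Cᵀ =
  [ 0.4025   0.2825   0.2600]
  [ 0.2150   0.4025   0.2075]
  [ 0.2075   0.2600   0.5000]
(I − A)⁻¹ = adj(I−A) / det(I−A) ≈
  [   2.1860     1.5343     1.4121]
  [   1.1677     2.1860     1.1270]
  [   1.1270     1.4121     2.7155]
x = (I − A)⁻¹ d = adj(I−A)·d / det(I−A), with det(I−A) = 0.184125:
  x_1 = (0.4025·40 + 0.2825·180 + 0.2600·40) / 0.184125 = 77.35 / 0.184125 ≈ 420.10
  x_2 = (0.2150·40 + 0.4025·180 + 0.2075·40) / 0.184125 = 89.35 / 0.184125 ≈ 485.27
  x_3 = (0.2075·40 + 0.2600·180 + 0.5000·40) / 0.184125 = 75.10 / 0.184125 ≈ 407.88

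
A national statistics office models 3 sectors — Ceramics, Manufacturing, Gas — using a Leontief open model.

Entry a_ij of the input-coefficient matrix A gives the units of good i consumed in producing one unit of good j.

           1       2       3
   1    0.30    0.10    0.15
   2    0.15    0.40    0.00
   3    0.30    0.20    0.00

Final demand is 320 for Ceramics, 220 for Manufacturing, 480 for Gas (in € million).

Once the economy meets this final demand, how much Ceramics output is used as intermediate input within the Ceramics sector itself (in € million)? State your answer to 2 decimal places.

I − A =
  [   0.70    -0.10    -0.15]
  [  -0.15     0.60     0.00]
  [  -0.30    -0.20     1.00]
Cofactors of I−A, C_ij = (−1)^(i+j)·(minor ij) (rows/columns in the sector order above):
  C_11 = (0.60)(1.00) − (0.00)(-0.20) = 0.6000
  C_12 = −[(-0.15)(1.00) − (0.00)(-0.30)] = 0.1500
  C_13 = (-0.15)(-0.20) − (0.60)(-0.30) = 0.2100
  C_21 = −[(-0.10)(1.00) − (-0.15)(-0.20)] = 0.1300
  C_22 = (0.70)(1.00) − (-0.15)(-0.30) = 0.6550
  C_23 = −[(0.70)(-0.20) − (-0.10)(-0.30)] = 0.1700
  C_31 = (-0.10)(0.00) − (-0.15)(0.60) = 0.0900
  C_32 = −[(0.70)(0.00) − (-0.15)(-0.15)] = 0.0225
  C_33 = (0.70)(0.60) − (-0.10)(-0.15) = 0.4050
det(I−A) = Σ_j (I−A)_1j·C_1j = (0.70)(0.6000) + (-0.10)(0.1500) + (-0.15)(0.2100) = 0.3735
adj(I−A) = Cᵀ =
  [ 0.6000   0.1300   0.0900]
  [ 0.1500   0.6550   0.0225]
  [ 0.2100   0.1700   0.4050]
(I − A)⁻¹ = adj(I−A) / det(I−A) ≈
  [   1.6064     0.3481     0.2410]
  [   0.4016     1.7537     0.0602]
  [   0.5622     0.4552     1.0843]
First solve x = (I − A)⁻¹ d = adj(I−A)·d / det(I−A); in particular x_1 = (0.6000·320 + 0.1300·220 + 0.0900·480) / 0.3735 = 263.80 / 0.3735 ≈ 706.2918.
Intermediate flow from 1 to 1: z_11 = a_11 · x_1 = 0.30 × 263.80 / 0.3735 = 79.14 / 0.3735 ≈ 211.89.

z_11 = 211.89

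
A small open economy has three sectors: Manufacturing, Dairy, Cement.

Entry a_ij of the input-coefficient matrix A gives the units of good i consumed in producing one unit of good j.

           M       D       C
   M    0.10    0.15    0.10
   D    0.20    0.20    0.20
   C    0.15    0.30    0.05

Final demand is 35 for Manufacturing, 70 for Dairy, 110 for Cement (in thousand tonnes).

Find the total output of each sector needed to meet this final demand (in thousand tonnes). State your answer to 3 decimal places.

I − A =
  [   0.90    -0.15    -0.10]
  [  -0.20     0.80    -0.20]
  [  -0.15    -0.30     0.95]
Cofactors of I−A, C_ij = (−1)^(i+j)·(minor ij) (rows/columns in the sector order above):
  C_11 = (0.80)(0.95) − (-0.20)(-0.30) = 0.7000
  C_12 = −[(-0.20)(0.95) − (-0.20)(-0.15)] = 0.2200
  C_13 = (-0.20)(-0.30) − (0.80)(-0.15) = 0.1800
  C_21 = −[(-0.15)(0.95) − (-0.10)(-0.30)] = 0.1725
  C_22 = (0.90)(0.95) − (-0.10)(-0.15) = 0.8400
  C_23 = −[(0.90)(-0.30) − (-0.15)(-0.15)] = 0.2925
  C_31 = (-0.15)(-0.20) − (-0.10)(0.80) = 0.1100
  C_32 = −[(0.90)(-0.20) − (-0.10)(-0.20)] = 0.2000
  C_33 = (0.90)(0.80) − (-0.15)(-0.20) = 0.6900
det(I−A) = Σ_j (I−A)_1j·C_1j = (0.90)(0.7000) + (-0.15)(0.2200) + (-0.10)(0.1800) = 0.5790
adj(I−A) = Cᵀ =
  [ 0.7000   0.1725   0.1100]
  [ 0.2200   0.8400   0.2000]
  [ 0.1800   0.2925   0.6900]
(I − A)⁻¹ = adj(I−A) / det(I−A) ≈
  [   1.2090     0.2979     0.1900]
  [   0.3800     1.4508     0.3454]
  [   0.3109     0.5052     1.1917]
x = (I − A)⁻¹ d = adj(I−A)·d / det(I−A), with det(I−A) = 0.5790:
  x_M = (0.7000·35 + 0.1725·70 + 0.1100·110) / 0.5790 = 48.675 / 0.5790 ≈ 84.067
  x_D = (0.2200·35 + 0.8400·70 + 0.2000·110) / 0.5790 = 88.50 / 0.5790 ≈ 152.850
  x_C = (0.1800·35 + 0.2925·70 + 0.6900·110) / 0.5790 = 102.675 / 0.5790 ≈ 177.332

x_M = 84.067, x_D = 152.850, x_C = 177.332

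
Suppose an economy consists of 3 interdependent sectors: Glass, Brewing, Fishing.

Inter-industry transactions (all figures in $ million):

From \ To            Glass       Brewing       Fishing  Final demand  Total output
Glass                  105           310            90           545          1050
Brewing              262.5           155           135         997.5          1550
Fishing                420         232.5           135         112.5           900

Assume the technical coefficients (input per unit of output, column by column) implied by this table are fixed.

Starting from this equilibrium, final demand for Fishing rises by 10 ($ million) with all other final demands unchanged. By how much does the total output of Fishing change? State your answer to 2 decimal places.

Technical coefficients a_ij = z_ij / X_j:
  a_GG = 105/1050 = 0.10, a_BG = 262.5/1050 = 0.25, a_FG = 420/1050 = 0.40
  a_GB = 310/1550 = 0.20, a_BB = 155/1550 = 0.10, a_FB = 232.5/1550 = 0.15
  a_GF = 90/900 = 0.10, a_BF = 135/900 = 0.15, a_FF = 135/900 = 0.15
I − A =
  [   0.90    -0.20    -0.10]
  [  -0.25     0.90    -0.15]
  [  -0.40    -0.15     0.85]
Cofactors of I−A, C_ij = (−1)^(i+j)·(minor ij) (rows/columns in the sector order above):
  C_11 = (0.90)(0.85) − (-0.15)(-0.15) = 0.7425
  C_12 = −[(-0.25)(0.85) − (-0.15)(-0.40)] = 0.2725
  C_13 = (-0.25)(-0.15) − (0.90)(-0.40) = 0.3975
  C_21 = −[(-0.20)(0.85) − (-0.10)(-0.15)] = 0.1850
  C_22 = (0.90)(0.85) − (-0.10)(-0.40) = 0.7250
  C_23 = −[(0.90)(-0.15) − (-0.20)(-0.40)] = 0.2150
  C_31 = (-0.20)(-0.15) − (-0.10)(0.90) = 0.1200
  C_32 = −[(0.90)(-0.15) − (-0.10)(-0.25)] = 0.1600
  C_33 = (0.90)(0.90) − (-0.20)(-0.25) = 0.7600
det(I−A) = Σ_j (I−A)_1j·C_1j = (0.90)(0.7425) + (-0.20)(0.2725) + (-0.10)(0.3975) = 0.5740
adj(I−A) = Cᵀ =
  [ 0.7425   0.1850   0.1200]
  [ 0.2725   0.7250   0.1600]
  [ 0.3975   0.2150   0.7600]
(I − A)⁻¹ = adj(I−A) / det(I−A) ≈
  [   1.2936     0.3223     0.2091]
  [   0.4747     1.2631     0.2787]
  [   0.6925     0.3746     1.3240]
Δx = (I − A)⁻¹ Δd with Δd having +10 in the Fishing component and 0 elsewhere.
So Δx_F = L_FF · (+10), where L_FF = adj(I−A)_FF / det(I−A) = 0.7600 / 0.5740.
Δx_F = 0.7600 × (+10) / 0.5740 = 7.60 / 0.5740 ≈ 13.24.

Δx_F = 13.24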